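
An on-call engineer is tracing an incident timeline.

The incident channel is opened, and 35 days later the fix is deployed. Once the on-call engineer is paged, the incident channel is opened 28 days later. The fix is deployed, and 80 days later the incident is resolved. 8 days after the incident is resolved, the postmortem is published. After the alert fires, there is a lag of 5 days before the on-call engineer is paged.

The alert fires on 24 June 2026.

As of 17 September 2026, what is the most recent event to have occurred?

The alert fires: Jun 24, 2026.
The on-call engineer is paged: Jun 24, 2026 + 5 days = Jun 29, 2026.
The incident channel is opened: Jun 29, 2026 + 28 days = Jul 27, 2026.
The fix is deployed: Jul 27, 2026 + 35 days = Aug 31, 2026.
The incident is resolved: Aug 31, 2026 + 80 days = Nov 19, 2026.
The postmortem is published: Nov 19, 2026 + 8 days = Nov 27, 2026.
Sep 17, 2026 falls between when the fix is deployed (Aug 31, 2026) and when the incident is resolved (Nov 19, 2026).

The fix is deployed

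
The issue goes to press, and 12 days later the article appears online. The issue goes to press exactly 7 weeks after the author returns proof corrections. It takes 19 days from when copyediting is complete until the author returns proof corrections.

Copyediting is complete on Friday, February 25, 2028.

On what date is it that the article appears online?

Monday, May 15, 2028

Copyediting is complete: Feb 25, 2028.
The author returns proof corrections: Feb 25, 2028 + 19 days = Mar 15, 2028.
The issue goes to press: Mar 15, 2028 + 7 weeks = May 3, 2028.
The article appears online: May 3, 2028 + 12 days = May 15, 2028.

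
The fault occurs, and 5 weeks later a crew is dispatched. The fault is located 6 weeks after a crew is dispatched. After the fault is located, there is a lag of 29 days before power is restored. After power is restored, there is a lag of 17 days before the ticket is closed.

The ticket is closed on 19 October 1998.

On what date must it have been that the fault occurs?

18 June 1998

The ticket is closed: Oct 19, 1998.
Power is restored: Oct 19, 1998 − 17 days = Oct 2, 1998.
The fault is located: Oct 2, 1998 − 29 days = Sep 3, 1998.
A crew is dispatched: Sep 3, 1998 − 6 weeks = Jul 23, 1998.
The fault occurs: Jul 23, 1998 − 5 weeks = Jun 18, 1998.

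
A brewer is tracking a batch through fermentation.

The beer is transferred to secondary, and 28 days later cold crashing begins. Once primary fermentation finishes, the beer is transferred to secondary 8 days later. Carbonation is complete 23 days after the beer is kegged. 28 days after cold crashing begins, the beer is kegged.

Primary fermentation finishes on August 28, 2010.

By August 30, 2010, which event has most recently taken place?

Primary fermentation finishes: Aug 28, 2010.
The beer is transferred to secondary: Aug 28, 2010 + 8 days = Sep 5, 2010.
Cold crashing begins: Sep 5, 2010 + 28 days = Oct 3, 2010.
The beer is kegged: Oct 3, 2010 + 28 days = Oct 31, 2010.
Carbonation is complete: Oct 31, 2010 + 23 days = Nov 23, 2010.
Aug 30, 2010 falls between when primary fermentation finishes (Aug 28, 2010) and when the beer is transferred to secondary (Sep 5, 2010).

Primary fermentation finishes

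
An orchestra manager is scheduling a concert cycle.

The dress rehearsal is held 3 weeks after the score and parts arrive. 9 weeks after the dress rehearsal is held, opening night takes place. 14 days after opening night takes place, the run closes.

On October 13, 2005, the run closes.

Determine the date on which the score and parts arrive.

The run closes: Oct 13, 2005.
Opening night takes place: Oct 13, 2005 − 14 days = Sep 29, 2005.
The dress rehearsal is held: Sep 29, 2005 − 9 weeks = Jul 28, 2005.
The score and parts arrive: Jul 28, 2005 − 3 weeks = Jul 7, 2005.

July 7, 2005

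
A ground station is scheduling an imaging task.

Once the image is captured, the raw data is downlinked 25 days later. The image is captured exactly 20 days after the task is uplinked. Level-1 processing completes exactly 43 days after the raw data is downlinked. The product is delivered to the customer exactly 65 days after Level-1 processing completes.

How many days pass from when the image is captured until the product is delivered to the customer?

133 days

Causal path: the image is captured → the raw data is downlinked → Level-1 processing completes → the product is delivered to the customer.
Total delay along the path: 25 + 43 + 65 = 133 days.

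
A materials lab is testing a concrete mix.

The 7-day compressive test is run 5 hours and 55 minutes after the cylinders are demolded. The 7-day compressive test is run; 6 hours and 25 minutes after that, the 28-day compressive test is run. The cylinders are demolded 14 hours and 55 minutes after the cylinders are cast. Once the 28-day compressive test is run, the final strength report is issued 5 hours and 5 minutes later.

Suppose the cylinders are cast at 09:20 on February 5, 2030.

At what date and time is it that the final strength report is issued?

17:40 on February 6, 2030

The cylinders are cast: 09:20 Feb 5, 2030.
The cylinders are demolded: 09:20 Feb 5, 2030 + 14h55m = 00:15 Feb 6, 2030.
The 7-day compressive test is run: 00:15 Feb 6, 2030 + 5h55m = 06:10 Feb 6, 2030.
The 28-day compressive test is run: 06:10 Feb 6, 2030 + 6h25m = 12:35 Feb 6, 2030.
The final strength report is issued: 12:35 Feb 6, 2030 + 5h05m = 17:40 Feb 6, 2030.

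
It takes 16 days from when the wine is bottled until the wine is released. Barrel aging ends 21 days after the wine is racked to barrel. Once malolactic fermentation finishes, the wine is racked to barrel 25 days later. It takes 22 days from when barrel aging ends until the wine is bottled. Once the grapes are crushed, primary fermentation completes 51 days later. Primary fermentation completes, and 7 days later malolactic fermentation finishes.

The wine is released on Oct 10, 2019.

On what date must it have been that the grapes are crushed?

The wine is released: Oct 10, 2019.
The wine is bottled: Oct 10, 2019 − 16 days = Sep 24, 2019.
Barrel aging ends: Sep 24, 2019 − 22 days = Sep 2, 2019.
The wine is racked to barrel: Sep 2, 2019 − 21 days = Aug 12, 2019.
Malolactic fermentation finishes: Aug 12, 2019 − 25 days = Jul 18, 2019.
Primary fermentation completes: Jul 18, 2019 − 7 days = Jul 11, 2019.
The grapes are crushed: Jul 11, 2019 − 51 days = May 21, 2019.

May 21, 2019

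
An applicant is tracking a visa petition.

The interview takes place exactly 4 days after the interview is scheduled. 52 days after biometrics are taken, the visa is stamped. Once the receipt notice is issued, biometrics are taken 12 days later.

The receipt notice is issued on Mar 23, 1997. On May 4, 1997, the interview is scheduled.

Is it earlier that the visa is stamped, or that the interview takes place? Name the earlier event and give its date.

The receipt notice is issued: Mar 23, 1997.
Biometrics are taken: Mar 23, 1997 + 12 days = Apr 4, 1997.
The visa is stamped: Apr 4, 1997 + 52 days = May 26, 1997.
The interview is scheduled: May 4, 1997.
The interview takes place: May 4, 1997 + 4 days = May 8, 1997.
Comparing: the visa is stamped on May 26, 1997 vs the interview takes place on May 8, 1997. Earlier: the interview takes place.

The interview takes place — May 8, 1997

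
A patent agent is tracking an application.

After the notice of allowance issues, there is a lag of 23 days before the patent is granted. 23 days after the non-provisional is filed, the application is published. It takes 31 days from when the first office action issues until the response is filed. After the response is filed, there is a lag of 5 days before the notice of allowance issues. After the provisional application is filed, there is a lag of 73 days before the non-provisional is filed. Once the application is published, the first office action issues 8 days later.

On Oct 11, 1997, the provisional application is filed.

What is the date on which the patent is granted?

Mar 23, 1998

The provisional application is filed: Oct 11, 1997.
The non-provisional is filed: Oct 11, 1997 + 73 days = Dec 23, 1997.
The application is published: Dec 23, 1997 + 23 days = Jan 15, 1998.
The first office action issues: Jan 15, 1998 + 8 days = Jan 23, 1998.
The response is filed: Jan 23, 1998 + 31 days = Feb 23, 1998.
The notice of allowance issues: Feb 23, 1998 + 5 days = Feb 28, 1998.
The patent is granted: Feb 28, 1998 + 23 days = Mar 23, 1998.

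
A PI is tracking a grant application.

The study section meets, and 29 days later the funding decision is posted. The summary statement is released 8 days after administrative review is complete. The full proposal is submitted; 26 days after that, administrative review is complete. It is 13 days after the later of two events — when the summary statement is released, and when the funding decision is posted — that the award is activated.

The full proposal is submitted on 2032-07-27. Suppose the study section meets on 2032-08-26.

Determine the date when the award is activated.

The full proposal is submitted: Jul 27, 2032.
Administrative review is complete: Jul 27, 2032 + 26 days = Aug 22, 2032.
The summary statement is released: Aug 22, 2032 + 8 days = Aug 30, 2032.
The study section meets: Aug 26, 2032.
The funding decision is posted: Aug 26, 2032 + 29 days = Sep 24, 2032.
Both prerequisites met — the summary statement is released (Aug 30, 2032), the funding decision is posted (Sep 24, 2032); the later is Sep 24, 2032.
The award is activated: Sep 24, 2032 + 13 days = Oct 7, 2032.

2032-10-07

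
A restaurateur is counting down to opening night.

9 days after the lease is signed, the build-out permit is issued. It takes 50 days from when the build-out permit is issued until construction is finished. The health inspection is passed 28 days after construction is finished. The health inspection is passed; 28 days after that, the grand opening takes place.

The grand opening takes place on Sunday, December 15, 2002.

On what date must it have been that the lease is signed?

Thursday, August 22, 2002

The grand opening takes place: Dec 15, 2002.
The health inspection is passed: Dec 15, 2002 − 28 days = Nov 17, 2002.
Construction is finished: Nov 17, 2002 − 28 days = Oct 20, 2002.
The build-out permit is issued: Oct 20, 2002 − 50 days = Aug 31, 2002.
The lease is signed: Aug 31, 2002 − 9 days = Aug 22, 2002.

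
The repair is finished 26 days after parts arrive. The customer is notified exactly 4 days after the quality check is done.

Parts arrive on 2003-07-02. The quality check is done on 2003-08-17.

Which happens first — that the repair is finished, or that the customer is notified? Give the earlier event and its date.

The repair is finished — 2003-07-28

Parts arrive: Jul 2, 2003.
The repair is finished: Jul 2, 2003 + 26 days = Jul 28, 2003.
The quality check is done: Aug 17, 2003.
The customer is notified: Aug 17, 2003 + 4 days = Aug 21, 2003.
Comparing: the repair is finished on Jul 28, 2003 vs the customer is notified on Aug 21, 2003. Earlier: the repair is finished.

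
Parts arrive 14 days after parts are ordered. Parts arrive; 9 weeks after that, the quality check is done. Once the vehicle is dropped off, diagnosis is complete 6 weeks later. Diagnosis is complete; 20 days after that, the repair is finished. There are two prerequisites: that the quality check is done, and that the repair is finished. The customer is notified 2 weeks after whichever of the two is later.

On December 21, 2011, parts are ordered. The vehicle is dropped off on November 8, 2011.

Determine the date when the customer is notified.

Parts are ordered: Dec 21, 2011.
Parts arrive: Dec 21, 2011 + 14 days = Jan 4, 2012.
The quality check is done: Jan 4, 2012 + 9 weeks = Mar 7, 2012.
The vehicle is dropped off: Nov 8, 2011.
Diagnosis is complete: Nov 8, 2011 + 6 weeks = Dec 20, 2011.
The repair is finished: Dec 20, 2011 + 20 days = Jan 9, 2012.
Both prerequisites met — the quality check is done (Mar 7, 2012), the repair is finished (Jan 9, 2012); the later is Mar 7, 2012.
The customer is notified: Mar 7, 2012 + 2 weeks = Mar 21, 2012.

March 21, 2012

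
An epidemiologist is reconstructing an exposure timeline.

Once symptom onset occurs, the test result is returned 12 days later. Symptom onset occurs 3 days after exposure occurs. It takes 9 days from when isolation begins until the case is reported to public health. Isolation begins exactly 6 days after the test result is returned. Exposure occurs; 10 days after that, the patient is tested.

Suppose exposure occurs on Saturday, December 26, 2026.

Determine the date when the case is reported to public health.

Monday, January 25, 2027

Exposure occurs: Dec 26, 2026.
Symptom onset occurs: Dec 26, 2026 + 3 days = Dec 29, 2026.
The test result is returned: Dec 29, 2026 + 12 days = Jan 10, 2027.
Isolation begins: Jan 10, 2027 + 6 days = Jan 16, 2027.
The case is reported to public health: Jan 16, 2027 + 9 days = Jan 25, 2027.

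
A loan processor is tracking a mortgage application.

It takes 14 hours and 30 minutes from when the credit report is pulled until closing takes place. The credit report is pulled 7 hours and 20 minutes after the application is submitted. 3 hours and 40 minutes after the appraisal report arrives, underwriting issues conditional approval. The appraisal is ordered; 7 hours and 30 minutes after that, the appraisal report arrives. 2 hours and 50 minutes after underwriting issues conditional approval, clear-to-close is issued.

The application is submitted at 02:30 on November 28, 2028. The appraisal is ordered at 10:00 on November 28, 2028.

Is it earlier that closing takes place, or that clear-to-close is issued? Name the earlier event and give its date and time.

Clear-to-close is issued — 00:00 on November 29, 2028

The application is submitted: 02:30 Nov 28, 2028.
The credit report is pulled: 02:30 Nov 28, 2028 + 7h20m = 09:50 Nov 28, 2028.
Closing takes place: 09:50 Nov 28, 2028 + 14h30m = 00:20 Nov 29, 2028.
The appraisal is ordered: 10:00 Nov 28, 2028.
The appraisal report arrives: 10:00 Nov 28, 2028 + 7h30m = 17:30 Nov 28, 2028.
Underwriting issues conditional approval: 17:30 Nov 28, 2028 + 3h40m = 21:10 Nov 28, 2028.
Clear-to-close is issued: 21:10 Nov 28, 2028 + 2h50m = 00:00 Nov 29, 2028.
Comparing: closing takes place at 00:20 Nov 29, 2028 vs clear-to-close is issued at 00:00 Nov 29, 2028. Earlier: clear-to-close is issued.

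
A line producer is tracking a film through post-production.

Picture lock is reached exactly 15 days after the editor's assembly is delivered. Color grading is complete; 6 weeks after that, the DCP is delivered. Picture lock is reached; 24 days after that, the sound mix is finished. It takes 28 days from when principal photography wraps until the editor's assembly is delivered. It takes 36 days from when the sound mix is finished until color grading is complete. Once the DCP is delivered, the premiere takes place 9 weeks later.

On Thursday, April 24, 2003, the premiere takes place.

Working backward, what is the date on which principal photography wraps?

Saturday, September 28, 2002

The premiere takes place: Apr 24, 2003.
The DCP is delivered: Apr 24, 2003 − 9 weeks = Feb 20, 2003.
Color grading is complete: Feb 20, 2003 − 6 weeks = Jan 9, 2003.
The sound mix is finished: Jan 9, 2003 − 36 days = Dec 4, 2002.
Picture lock is reached: Dec 4, 2002 − 24 days = Nov 10, 2002.
The editor's assembly is delivered: Nov 10, 2002 − 15 days = Oct 26, 2002.
Principal photography wraps: Oct 26, 2002 − 28 days = Sep 28, 2002.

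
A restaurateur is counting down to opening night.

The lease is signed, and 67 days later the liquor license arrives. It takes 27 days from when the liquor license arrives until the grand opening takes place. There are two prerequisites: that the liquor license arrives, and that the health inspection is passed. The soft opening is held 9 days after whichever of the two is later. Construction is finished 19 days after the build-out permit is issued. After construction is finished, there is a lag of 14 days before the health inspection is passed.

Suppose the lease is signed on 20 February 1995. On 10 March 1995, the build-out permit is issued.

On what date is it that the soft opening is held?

7 May 1995

The lease is signed: Feb 20, 1995.
The liquor license arrives: Feb 20, 1995 + 67 days = Apr 28, 1995.
The build-out permit is issued: Mar 10, 1995.
Construction is finished: Mar 10, 1995 + 19 days = Mar 29, 1995.
The health inspection is passed: Mar 29, 1995 + 14 days = Apr 12, 1995.
Both prerequisites met — the liquor license arrives (Apr 28, 1995), the health inspection is passed (Apr 12, 1995); the later is Apr 28, 1995.
The soft opening is held: Apr 28, 1995 + 9 days = May 7, 1995.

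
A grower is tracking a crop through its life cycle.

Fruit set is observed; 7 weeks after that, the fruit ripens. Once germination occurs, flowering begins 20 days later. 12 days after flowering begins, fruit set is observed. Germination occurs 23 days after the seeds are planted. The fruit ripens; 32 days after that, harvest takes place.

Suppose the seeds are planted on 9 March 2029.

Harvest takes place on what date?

23 July 2029

The seeds are planted: Mar 9, 2029.
Germination occurs: Mar 9, 2029 + 23 days = Apr 1, 2029.
Flowering begins: Apr 1, 2029 + 20 days = Apr 21, 2029.
Fruit set is observed: Apr 21, 2029 + 12 days = May 3, 2029.
The fruit ripens: May 3, 2029 + 7 weeks = Jun 21, 2029.
Harvest takes place: Jun 21, 2029 + 32 days = Jul 23, 2029.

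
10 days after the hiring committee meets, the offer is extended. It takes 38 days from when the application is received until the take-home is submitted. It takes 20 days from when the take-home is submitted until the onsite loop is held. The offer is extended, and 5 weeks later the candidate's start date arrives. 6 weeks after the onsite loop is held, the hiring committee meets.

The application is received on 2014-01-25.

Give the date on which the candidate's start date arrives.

2014-06-19

The application is received: Jan 25, 2014.
The take-home is submitted: Jan 25, 2014 + 38 days = Mar 4, 2014.
The onsite loop is held: Mar 4, 2014 + 20 days = Mar 24, 2014.
The hiring committee meets: Mar 24, 2014 + 6 weeks = May 5, 2014.
The offer is extended: May 5, 2014 + 10 days = May 15, 2014.
The candidate's start date arrives: May 15, 2014 + 5 weeks = Jun 19, 2014.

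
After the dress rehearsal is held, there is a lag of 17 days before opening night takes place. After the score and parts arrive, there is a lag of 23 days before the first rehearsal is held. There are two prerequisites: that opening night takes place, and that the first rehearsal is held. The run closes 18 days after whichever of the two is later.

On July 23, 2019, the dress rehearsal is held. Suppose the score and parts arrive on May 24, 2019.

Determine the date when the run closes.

August 27, 2019

The dress rehearsal is held: Jul 23, 2019.
Opening night takes place: Jul 23, 2019 + 17 days = Aug 9, 2019.
The score and parts arrive: May 24, 2019.
The first rehearsal is held: May 24, 2019 + 23 days = Jun 16, 2019.
Both prerequisites met — opening night takes place (Aug 9, 2019), the first rehearsal is held (Jun 16, 2019); the later is Aug 9, 2019.
The run closes: Aug 9, 2019 + 18 days = Aug 27, 2019.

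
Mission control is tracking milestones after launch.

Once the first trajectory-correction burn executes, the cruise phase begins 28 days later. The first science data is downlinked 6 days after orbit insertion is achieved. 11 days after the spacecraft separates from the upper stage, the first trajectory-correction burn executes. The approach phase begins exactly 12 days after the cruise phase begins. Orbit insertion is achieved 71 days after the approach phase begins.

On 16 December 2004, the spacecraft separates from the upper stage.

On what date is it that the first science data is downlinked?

The spacecraft separates from the upper stage: Dec 16, 2004.
The first trajectory-correction burn executes: Dec 16, 2004 + 11 days = Dec 27, 2004.
The cruise phase begins: Dec 27, 2004 + 28 days = Jan 24, 2005.
The approach phase begins: Jan 24, 2005 + 12 days = Feb 5, 2005.
Orbit insertion is achieved: Feb 5, 2005 + 71 days = Apr 17, 2005.
The first science data is downlinked: Apr 17, 2005 + 6 days = Apr 23, 2005.

23 April 2005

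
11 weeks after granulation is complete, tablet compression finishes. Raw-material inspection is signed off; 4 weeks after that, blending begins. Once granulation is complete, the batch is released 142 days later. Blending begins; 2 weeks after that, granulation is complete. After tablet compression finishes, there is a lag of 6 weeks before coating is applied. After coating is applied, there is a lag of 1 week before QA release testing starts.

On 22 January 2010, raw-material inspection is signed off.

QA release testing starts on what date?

Raw-material inspection is signed off: Jan 22, 2010.
Blending begins: Jan 22, 2010 + 4 weeks = Feb 19, 2010.
Granulation is complete: Feb 19, 2010 + 2 weeks = Mar 5, 2010.
Tablet compression finishes: Mar 5, 2010 + 11 weeks = May 21, 2010.
Coating is applied: May 21, 2010 + 6 weeks = Jul 2, 2010.
QA release testing starts: Jul 2, 2010 + 1 week = Jul 9, 2010.

9 July 2010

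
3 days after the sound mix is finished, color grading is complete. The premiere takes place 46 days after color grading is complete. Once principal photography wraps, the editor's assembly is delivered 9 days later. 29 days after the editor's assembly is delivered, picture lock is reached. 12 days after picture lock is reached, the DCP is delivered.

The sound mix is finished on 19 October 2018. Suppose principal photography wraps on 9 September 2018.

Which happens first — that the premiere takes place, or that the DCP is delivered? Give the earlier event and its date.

The DCP is delivered — 29 October 2018

The sound mix is finished: Oct 19, 2018.
Color grading is complete: Oct 19, 2018 + 3 days = Oct 22, 2018.
The premiere takes place: Oct 22, 2018 + 46 days = Dec 7, 2018.
Principal photography wraps: Sep 9, 2018.
The editor's assembly is delivered: Sep 9, 2018 + 9 days = Sep 18, 2018.
Picture lock is reached: Sep 18, 2018 + 29 days = Oct 17, 2018.
The DCP is delivered: Oct 17, 2018 + 12 days = Oct 29, 2018.
Comparing: the premiere takes place on Dec 7, 2018 vs the DCP is delivered on Oct 29, 2018. Earlier: the DCP is delivered.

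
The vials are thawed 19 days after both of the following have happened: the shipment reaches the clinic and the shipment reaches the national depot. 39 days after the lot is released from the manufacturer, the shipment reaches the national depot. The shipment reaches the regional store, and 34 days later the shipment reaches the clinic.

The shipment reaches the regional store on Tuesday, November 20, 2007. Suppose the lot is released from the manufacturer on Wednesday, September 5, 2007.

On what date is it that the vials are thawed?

The shipment reaches the regional store: Nov 20, 2007.
The shipment reaches the clinic: Nov 20, 2007 + 34 days = Dec 24, 2007.
The lot is released from the manufacturer: Sep 5, 2007.
The shipment reaches the national depot: Sep 5, 2007 + 39 days = Oct 14, 2007.
Both prerequisites met — the shipment reaches the clinic (Dec 24, 2007), the shipment reaches the national depot (Oct 14, 2007); the later is Dec 24, 2007.
The vials are thawed: Dec 24, 2007 + 19 days = Jan 12, 2008.

Saturday, January 12, 2008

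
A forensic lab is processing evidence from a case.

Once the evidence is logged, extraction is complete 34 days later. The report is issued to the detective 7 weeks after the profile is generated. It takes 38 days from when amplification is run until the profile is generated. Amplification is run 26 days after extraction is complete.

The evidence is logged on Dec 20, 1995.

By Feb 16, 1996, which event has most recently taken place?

The evidence is logged: Dec 20, 1995.
Extraction is complete: Dec 20, 1995 + 34 days = Jan 23, 1996.
Amplification is run: Jan 23, 1996 + 26 days = Feb 18, 1996.
The profile is generated: Feb 18, 1996 + 38 days = Mar 27, 1996.
The report is issued to the detective: Mar 27, 1996 + 7 weeks = May 15, 1996.
Feb 16, 1996 falls between when extraction is complete (Jan 23, 1996) and when amplification is run (Feb 18, 1996).

Extraction is complete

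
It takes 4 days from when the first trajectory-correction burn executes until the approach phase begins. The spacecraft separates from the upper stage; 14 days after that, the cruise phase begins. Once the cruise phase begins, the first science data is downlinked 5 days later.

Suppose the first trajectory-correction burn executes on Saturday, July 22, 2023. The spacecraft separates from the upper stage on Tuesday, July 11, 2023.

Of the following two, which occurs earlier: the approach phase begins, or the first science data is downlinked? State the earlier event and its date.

The first trajectory-correction burn executes: Jul 22, 2023.
The approach phase begins: Jul 22, 2023 + 4 days = Jul 26, 2023.
The spacecraft separates from the upper stage: Jul 11, 2023.
The cruise phase begins: Jul 11, 2023 + 14 days = Jul 25, 2023.
The first science data is downlinked: Jul 25, 2023 + 5 days = Jul 30, 2023.
Comparing: the approach phase begins on Jul 26, 2023 vs the first science data is downlinked on Jul 30, 2023. Earlier: the approach phase begins.

The approach phase begins — Wednesday, July 26, 2023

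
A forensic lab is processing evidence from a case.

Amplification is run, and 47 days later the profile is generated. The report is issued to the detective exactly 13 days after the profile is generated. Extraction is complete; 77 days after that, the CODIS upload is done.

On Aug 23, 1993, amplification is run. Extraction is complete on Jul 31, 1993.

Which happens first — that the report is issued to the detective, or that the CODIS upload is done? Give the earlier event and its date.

Amplification is run: Aug 23, 1993.
The profile is generated: Aug 23, 1993 + 47 days = Oct 9, 1993.
The report is issued to the detective: Oct 9, 1993 + 13 days = Oct 22, 1993.
Extraction is complete: Jul 31, 1993.
The CODIS upload is done: Jul 31, 1993 + 77 days = Oct 16, 1993.
Comparing: the report is issued to the detective on Oct 22, 1993 vs the CODIS upload is done on Oct 16, 1993. Earlier: the CODIS upload is done.

The CODIS upload is done — Oct 16, 1993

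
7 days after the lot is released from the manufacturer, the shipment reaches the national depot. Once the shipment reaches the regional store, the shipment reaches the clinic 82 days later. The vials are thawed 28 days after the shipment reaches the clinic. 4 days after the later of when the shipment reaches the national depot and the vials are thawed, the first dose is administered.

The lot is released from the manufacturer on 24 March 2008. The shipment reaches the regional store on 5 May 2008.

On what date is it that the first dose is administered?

The lot is released from the manufacturer: Mar 24, 2008.
The shipment reaches the national depot: Mar 24, 2008 + 7 days = Mar 31, 2008.
The shipment reaches the regional store: May 5, 2008.
The shipment reaches the clinic: May 5, 2008 + 82 days = Jul 26, 2008.
The vials are thawed: Jul 26, 2008 + 28 days = Aug 23, 2008.
Both prerequisites met — the shipment reaches the national depot (Mar 31, 2008), the vials are thawed (Aug 23, 2008); the later is Aug 23, 2008.
The first dose is administered: Aug 23, 2008 + 4 days = Aug 27, 2008.

27 August 2008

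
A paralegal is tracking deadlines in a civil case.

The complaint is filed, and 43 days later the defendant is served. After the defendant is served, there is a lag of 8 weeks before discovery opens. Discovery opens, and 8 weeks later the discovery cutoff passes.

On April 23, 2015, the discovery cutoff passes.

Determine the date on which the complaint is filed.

The discovery cutoff passes: Apr 23, 2015.
Discovery opens: Apr 23, 2015 − 8 weeks = Feb 26, 2015.
The defendant is served: Feb 26, 2015 − 8 weeks = Jan 1, 2015.
The complaint is filed: Jan 1, 2015 − 43 days = Nov 19, 2014.

November 19, 2014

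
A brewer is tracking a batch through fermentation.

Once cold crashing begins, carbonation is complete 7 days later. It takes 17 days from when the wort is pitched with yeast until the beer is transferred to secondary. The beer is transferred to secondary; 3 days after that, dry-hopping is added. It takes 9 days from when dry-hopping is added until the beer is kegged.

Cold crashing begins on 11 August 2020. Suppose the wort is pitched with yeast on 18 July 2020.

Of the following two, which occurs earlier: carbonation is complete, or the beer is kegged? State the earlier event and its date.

Cold crashing begins: Aug 11, 2020.
Carbonation is complete: Aug 11, 2020 + 7 days = Aug 18, 2020.
The wort is pitched with yeast: Jul 18, 2020.
The beer is transferred to secondary: Jul 18, 2020 + 17 days = Aug 4, 2020.
Dry-hopping is added: Aug 4, 2020 + 3 days = Aug 7, 2020.
The beer is kegged: Aug 7, 2020 + 9 days = Aug 16, 2020.
Comparing: carbonation is complete on Aug 18, 2020 vs the beer is kegged on Aug 16, 2020. Earlier: the beer is kegged.

The beer is kegged — 16 August 2020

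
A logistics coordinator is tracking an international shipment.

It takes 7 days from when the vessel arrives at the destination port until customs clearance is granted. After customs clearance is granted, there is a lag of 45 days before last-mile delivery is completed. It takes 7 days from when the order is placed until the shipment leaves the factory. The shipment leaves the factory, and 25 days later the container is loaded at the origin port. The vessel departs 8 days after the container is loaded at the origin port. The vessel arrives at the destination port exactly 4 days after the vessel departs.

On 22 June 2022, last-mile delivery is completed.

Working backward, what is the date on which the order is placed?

18 March 2022

Last-mile delivery is completed: Jun 22, 2022.
Customs clearance is granted: Jun 22, 2022 − 45 days = May 8, 2022.
The vessel arrives at the destination port: May 8, 2022 − 7 days = May 1, 2022.
The vessel departs: May 1, 2022 − 4 days = Apr 27, 2022.
The container is loaded at the origin port: Apr 27, 2022 − 8 days = Apr 19, 2022.
The shipment leaves the factory: Apr 19, 2022 − 25 days = Mar 25, 2022.
The order is placed: Mar 25, 2022 − 7 days = Mar 18, 2022.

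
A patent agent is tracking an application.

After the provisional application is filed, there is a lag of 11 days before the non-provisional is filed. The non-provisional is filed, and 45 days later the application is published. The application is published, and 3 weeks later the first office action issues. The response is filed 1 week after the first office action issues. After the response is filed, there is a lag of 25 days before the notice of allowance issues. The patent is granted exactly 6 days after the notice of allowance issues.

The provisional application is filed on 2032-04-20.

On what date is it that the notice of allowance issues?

2032-08-07

The provisional application is filed: Apr 20, 2032.
The non-provisional is filed: Apr 20, 2032 + 11 days = May 1, 2032.
The application is published: May 1, 2032 + 45 days = Jun 15, 2032.
The first office action issues: Jun 15, 2032 + 3 weeks = Jul 6, 2032.
The response is filed: Jul 6, 2032 + 1 week = Jul 13, 2032.
The notice of allowance issues: Jul 13, 2032 + 25 days = Aug 7, 2032.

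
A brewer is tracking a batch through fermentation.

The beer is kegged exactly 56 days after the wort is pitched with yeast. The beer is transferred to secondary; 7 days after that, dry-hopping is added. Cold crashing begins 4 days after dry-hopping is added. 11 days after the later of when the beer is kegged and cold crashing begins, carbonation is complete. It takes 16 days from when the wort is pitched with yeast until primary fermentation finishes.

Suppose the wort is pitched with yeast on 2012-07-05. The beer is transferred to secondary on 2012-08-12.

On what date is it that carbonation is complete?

The wort is pitched with yeast: Jul 5, 2012.
The beer is kegged: Jul 5, 2012 + 56 days = Aug 30, 2012.
The beer is transferred to secondary: Aug 12, 2012.
Dry-hopping is added: Aug 12, 2012 + 7 days = Aug 19, 2012.
Cold crashing begins: Aug 19, 2012 + 4 days = Aug 23, 2012.
Both prerequisites met — the beer is kegged (Aug 30, 2012), cold crashing begins (Aug 23, 2012); the later is Aug 30, 2012.
Carbonation is complete: Aug 30, 2012 + 11 days = Sep 10, 2012.

2012-09-10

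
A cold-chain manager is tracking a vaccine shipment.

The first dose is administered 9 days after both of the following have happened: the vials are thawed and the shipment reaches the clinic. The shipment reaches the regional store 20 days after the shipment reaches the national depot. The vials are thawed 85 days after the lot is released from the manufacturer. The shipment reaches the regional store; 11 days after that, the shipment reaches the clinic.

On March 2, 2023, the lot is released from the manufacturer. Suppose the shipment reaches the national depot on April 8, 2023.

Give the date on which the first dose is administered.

The lot is released from the manufacturer: Mar 2, 2023.
The vials are thawed: Mar 2, 2023 + 85 days = May 26, 2023.
The shipment reaches the national depot: Apr 8, 2023.
The shipment reaches the regional store: Apr 8, 2023 + 20 days = Apr 28, 2023.
The shipment reaches the clinic: Apr 28, 2023 + 11 days = May 9, 2023.
Both prerequisites met — the vials are thawed (May 26, 2023), the shipment reaches the clinic (May 9, 2023); the later is May 26, 2023.
The first dose is administered: May 26, 2023 + 9 days = Jun 4, 2023.

June 4, 2023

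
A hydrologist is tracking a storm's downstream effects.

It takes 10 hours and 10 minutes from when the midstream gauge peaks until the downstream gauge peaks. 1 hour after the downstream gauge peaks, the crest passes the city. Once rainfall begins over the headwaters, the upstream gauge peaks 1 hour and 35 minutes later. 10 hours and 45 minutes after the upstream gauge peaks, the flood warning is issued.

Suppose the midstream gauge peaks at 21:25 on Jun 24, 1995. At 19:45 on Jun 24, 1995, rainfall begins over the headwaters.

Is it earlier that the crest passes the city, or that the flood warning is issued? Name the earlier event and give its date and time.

The flood warning is issued — 08:05 on Jun 25, 1995

The midstream gauge peaks: 21:25 Jun 24, 1995.
The downstream gauge peaks: 21:25 Jun 24, 1995 + 10h10m = 07:35 Jun 25, 1995.
The crest passes the city: 07:35 Jun 25, 1995 + 1h = 08:35 Jun 25, 1995.
Rainfall begins over the headwaters: 19:45 Jun 24, 1995.
The upstream gauge peaks: 19:45 Jun 24, 1995 + 1h35m = 21:20 Jun 24, 1995.
The flood warning is issued: 21:20 Jun 24, 1995 + 10h45m = 08:05 Jun 25, 1995.
Comparing: the crest passes the city at 08:35 Jun 25, 1995 vs the flood warning is issued at 08:05 Jun 25, 1995. Earlier: the flood warning is issued.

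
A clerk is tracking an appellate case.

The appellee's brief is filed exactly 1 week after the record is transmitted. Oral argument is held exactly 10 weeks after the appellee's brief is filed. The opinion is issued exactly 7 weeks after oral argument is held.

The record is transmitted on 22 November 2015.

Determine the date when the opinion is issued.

27 March 2016

The record is transmitted: Nov 22, 2015.
The appellee's brief is filed: Nov 22, 2015 + 1 week = Nov 29, 2015.
Oral argument is held: Nov 29, 2015 + 10 weeks = Feb 7, 2016.
The opinion is issued: Feb 7, 2016 + 7 weeks = Mar 27, 2016.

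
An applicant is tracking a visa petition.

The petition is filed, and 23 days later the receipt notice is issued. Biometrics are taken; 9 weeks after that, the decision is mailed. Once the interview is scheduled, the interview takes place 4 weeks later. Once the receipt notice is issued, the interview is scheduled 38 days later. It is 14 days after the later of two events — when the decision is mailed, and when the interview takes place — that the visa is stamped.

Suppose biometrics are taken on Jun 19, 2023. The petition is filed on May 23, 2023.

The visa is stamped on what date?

Sep 4, 2023

Biometrics are taken: Jun 19, 2023.
The decision is mailed: Jun 19, 2023 + 9 weeks = Aug 21, 2023.
The petition is filed: May 23, 2023.
The receipt notice is issued: May 23, 2023 + 23 days = Jun 15, 2023.
The interview is scheduled: Jun 15, 2023 + 38 days = Jul 23, 2023.
The interview takes place: Jul 23, 2023 + 4 weeks = Aug 20, 2023.
Both prerequisites met — the decision is mailed (Aug 21, 2023), the interview takes place (Aug 20, 2023); the later is Aug 21, 2023.
The visa is stamped: Aug 21, 2023 + 14 days = Sep 4, 2023.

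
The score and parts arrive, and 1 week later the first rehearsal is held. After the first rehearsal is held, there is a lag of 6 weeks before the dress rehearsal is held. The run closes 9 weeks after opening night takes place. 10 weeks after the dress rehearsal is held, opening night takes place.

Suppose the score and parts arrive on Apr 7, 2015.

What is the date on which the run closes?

The score and parts arrive: Apr 7, 2015.
The first rehearsal is held: Apr 7, 2015 + 1 week = Apr 14, 2015.
The dress rehearsal is held: Apr 14, 2015 + 6 weeks = May 26, 2015.
Opening night takes place: May 26, 2015 + 10 weeks = Aug 4, 2015.
The run closes: Aug 4, 2015 + 9 weeks = Oct 6, 2015.

Oct 6, 2015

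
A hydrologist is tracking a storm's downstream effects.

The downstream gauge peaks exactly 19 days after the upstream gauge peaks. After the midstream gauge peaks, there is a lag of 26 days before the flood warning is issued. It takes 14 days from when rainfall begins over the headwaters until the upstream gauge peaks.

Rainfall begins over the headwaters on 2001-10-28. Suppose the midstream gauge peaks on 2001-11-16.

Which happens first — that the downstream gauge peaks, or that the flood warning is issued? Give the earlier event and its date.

Rainfall begins over the headwaters: Oct 28, 2001.
The upstream gauge peaks: Oct 28, 2001 + 14 days = Nov 11, 2001.
The downstream gauge peaks: Nov 11, 2001 + 19 days = Nov 30, 2001.
The midstream gauge peaks: Nov 16, 2001.
The flood warning is issued: Nov 16, 2001 + 26 days = Dec 12, 2001.
Comparing: the downstream gauge peaks on Nov 30, 2001 vs the flood warning is issued on Dec 12, 2001. Earlier: the downstream gauge peaks.

The downstream gauge peaks — 2001-11-30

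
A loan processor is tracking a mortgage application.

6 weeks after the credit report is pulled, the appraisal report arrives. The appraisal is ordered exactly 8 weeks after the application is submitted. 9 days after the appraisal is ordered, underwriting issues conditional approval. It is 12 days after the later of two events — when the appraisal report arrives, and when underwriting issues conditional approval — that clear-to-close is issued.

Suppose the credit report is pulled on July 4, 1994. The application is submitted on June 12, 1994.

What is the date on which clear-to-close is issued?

The credit report is pulled: Jul 4, 1994.
The appraisal report arrives: Jul 4, 1994 + 6 weeks = Aug 15, 1994.
The application is submitted: Jun 12, 1994.
The appraisal is ordered: Jun 12, 1994 + 8 weeks = Aug 7, 1994.
Underwriting issues conditional approval: Aug 7, 1994 + 9 days = Aug 16, 1994.
Both prerequisites met — the appraisal report arrives (Aug 15, 1994), underwriting issues conditional approval (Aug 16, 1994); the later is Aug 16, 1994.
Clear-to-close is issued: Aug 16, 1994 + 12 days = Aug 28, 1994.

August 28, 1994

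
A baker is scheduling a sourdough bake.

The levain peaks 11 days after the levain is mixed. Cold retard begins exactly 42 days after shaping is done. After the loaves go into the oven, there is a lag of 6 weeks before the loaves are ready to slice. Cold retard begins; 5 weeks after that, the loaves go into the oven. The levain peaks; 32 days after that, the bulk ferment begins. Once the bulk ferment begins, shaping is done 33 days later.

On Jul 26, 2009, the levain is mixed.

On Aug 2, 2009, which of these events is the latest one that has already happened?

The levain is mixed

The levain is mixed: Jul 26, 2009.
The levain peaks: Jul 26, 2009 + 11 days = Aug 6, 2009.
The bulk ferment begins: Aug 6, 2009 + 32 days = Sep 7, 2009.
Shaping is done: Sep 7, 2009 + 33 days = Oct 10, 2009.
Cold retard begins: Oct 10, 2009 + 42 days = Nov 21, 2009.
The loaves go into the oven: Nov 21, 2009 + 5 weeks = Dec 26, 2009.
The loaves are ready to slice: Dec 26, 2009 + 6 weeks = Feb 6, 2010.
Aug 2, 2009 falls between when the levain is mixed (Jul 26, 2009) and when the levain peaks (Aug 6, 2009).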